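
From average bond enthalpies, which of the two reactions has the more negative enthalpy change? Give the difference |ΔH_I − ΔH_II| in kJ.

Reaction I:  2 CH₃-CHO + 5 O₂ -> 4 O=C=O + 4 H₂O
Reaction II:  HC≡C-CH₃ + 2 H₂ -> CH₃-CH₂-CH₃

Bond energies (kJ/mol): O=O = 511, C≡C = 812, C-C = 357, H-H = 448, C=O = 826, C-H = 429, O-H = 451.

Reaction I:
  Bonds broken (reactants):
    C-C: 2 × 357 = 714
    C-H: 8 × 429 = 3432
    C=O: 2 × 826 = 1652
    O=O: 5 × 511 = 2555
    Σ(broken) = 8353 kJ
  Bonds formed (products):
    C=O: 8 × 826 = 6608
    O-H: 8 × 451 = 3608
    Σ(formed) = 10216 kJ
  ΔH_I = 8353 − 10216 = −1863 kJ
Reaction II:
  Bonds broken (reactants):
    C≡C: 1 × 812 = 812
    C-C: 1 × 357 = 357
    C-H: 4 × 429 = 1716
    H-H: 2 × 448 = 896
    Σ(broken) = 3781 kJ
  Bonds formed (products):
    C-C: 2 × 357 = 714
    C-H: 8 × 429 = 3432
    Σ(formed) = 4146 kJ
  ΔH_II = 3781 − 4146 = −365 kJ
ΔH_I − ΔH_II = −1498 kJ, so reaction I has the more negative ΔH; |ΔH_I − ΔH_II| = 1498 kJ.

Reaction I, by 1498 kJ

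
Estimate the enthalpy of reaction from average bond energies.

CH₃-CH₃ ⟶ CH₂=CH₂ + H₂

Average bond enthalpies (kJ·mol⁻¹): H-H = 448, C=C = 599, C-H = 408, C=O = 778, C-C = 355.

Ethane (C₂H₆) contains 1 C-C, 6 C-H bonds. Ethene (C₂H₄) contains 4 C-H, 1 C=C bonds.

ΔH ≈ +124 kJ

Bonds broken (reactants):
  C-C: 1 × 355 = 355
  C-H: 6 × 408 = 2448
  Σ(broken) = 2803 kJ
Bonds formed (products):
  C-H: 4 × 408 = 1632
  C=C: 1 × 599 = 599
  H-H: 1 × 448 = 448
  Σ(formed) = 2679 kJ
ΔH = Σ(broken) − Σ(formed) = 2803 − 2679 = +124 kJ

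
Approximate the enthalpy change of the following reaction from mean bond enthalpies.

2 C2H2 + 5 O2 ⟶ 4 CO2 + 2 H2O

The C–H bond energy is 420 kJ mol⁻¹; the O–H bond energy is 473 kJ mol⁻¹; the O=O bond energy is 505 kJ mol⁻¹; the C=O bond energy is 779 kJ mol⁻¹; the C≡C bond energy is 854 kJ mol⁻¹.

Bonds broken (reactants):
  C≡C: 2 × 854 = 1708
  C–H: 4 × 420 = 1680
  O=O: 5 × 505 = 2525
  Σ(broken) = 5913 kJ
Bonds formed (products):
  C=O: 8 × 779 = 6232
  O–H: 4 × 473 = 1892
  Σ(formed) = 8124 kJ
ΔH = Σ(broken) − Σ(formed) = 5913 − 8124 = −2211 kJ

ΔH ≈ −2211 kJ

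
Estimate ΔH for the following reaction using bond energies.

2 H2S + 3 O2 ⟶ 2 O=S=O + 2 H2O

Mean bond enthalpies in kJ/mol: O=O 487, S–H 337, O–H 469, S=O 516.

Bonds broken (reactants):
  O=O: 3 × 487 = 1461
  S–H: 4 × 337 = 1348
  Σ(broken) = 2809 kJ
Bonds formed (products):
  O–H: 4 × 469 = 1876
  S=O: 4 × 516 = 2064
  Σ(formed) = 3940 kJ
ΔH = Σ(broken) − Σ(formed) = 2809 − 3940 = −1131 kJ

ΔH ≈ −1131 kJ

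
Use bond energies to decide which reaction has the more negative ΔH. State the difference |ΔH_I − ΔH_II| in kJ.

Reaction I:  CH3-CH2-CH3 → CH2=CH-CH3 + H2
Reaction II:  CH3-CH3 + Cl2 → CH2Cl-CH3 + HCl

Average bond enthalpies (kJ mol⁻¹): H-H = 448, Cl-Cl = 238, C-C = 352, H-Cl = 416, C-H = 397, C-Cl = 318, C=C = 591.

Reaction II, by 206 kJ

Reaction I:
  Bonds broken (reactants):
    C-C: 2 × 352 = 704
    C-H: 8 × 397 = 3176
    Σ(broken) = 3880 kJ
  Bonds formed (products):
    C-C: 1 × 352 = 352
    C-H: 6 × 397 = 2382
    C=C: 1 × 591 = 591
    H-H: 1 × 448 = 448
    Σ(formed) = 3773 kJ
  ΔH_I = 3880 − 3773 = +107 kJ
Reaction II:
  Bonds broken (reactants):
    C-C: 1 × 352 = 352
    C-H: 6 × 397 = 2382
    Cl-Cl: 1 × 238 = 238
    Σ(broken) = 2972 kJ
  Bonds formed (products):
    C-C: 1 × 352 = 352
    C-Cl: 1 × 318 = 318
    C-H: 5 × 397 = 1985
    H-Cl: 1 × 416 = 416
    Σ(formed) = 3071 kJ
  ΔH_II = 2972 − 3071 = −99 kJ
ΔH_I − ΔH_II = +206 kJ, so reaction II has the more negative ΔH; |ΔH_I − ΔH_II| = 206 kJ.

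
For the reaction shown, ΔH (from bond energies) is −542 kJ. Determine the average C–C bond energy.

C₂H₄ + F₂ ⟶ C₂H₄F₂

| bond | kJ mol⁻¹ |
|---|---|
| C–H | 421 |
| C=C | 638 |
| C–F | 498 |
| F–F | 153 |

Let D be the C–C bond energy.
Σ(broken) = 4×421 + 1×638 + 1×153 = 2475
Σ(formed) = 1×D + 2×498 + 4×421 = 2680 + D
ΔH = Σ(broken) − Σ(formed) = (2475) − (2680 + D) = −205 − D
Setting this equal to −542 kJ gives D = 337 kJ/mol.

D(C–C) ≈ 337 kJ/mol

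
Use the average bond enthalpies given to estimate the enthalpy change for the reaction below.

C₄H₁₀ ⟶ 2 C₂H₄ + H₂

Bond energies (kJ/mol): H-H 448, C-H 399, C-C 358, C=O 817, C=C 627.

ΔH ≈ +170 kJ

Bonds broken (reactants):
  C-C: 3 × 358 = 1074
  C-H: 10 × 399 = 3990
  Σ(broken) = 5064 kJ
Bonds formed (products):
  C-H: 8 × 399 = 3192
  C=C: 2 × 627 = 1254
  H-H: 1 × 448 = 448
  Σ(formed) = 4894 kJ
ΔH = Σ(broken) − Σ(formed) = 5064 − 4894 = +170 kJ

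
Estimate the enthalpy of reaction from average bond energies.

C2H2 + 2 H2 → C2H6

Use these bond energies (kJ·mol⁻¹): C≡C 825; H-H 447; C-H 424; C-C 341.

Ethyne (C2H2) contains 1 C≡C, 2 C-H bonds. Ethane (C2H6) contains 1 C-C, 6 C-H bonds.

ΔH ≈ −318 kJ

Bonds broken (reactants):
  C≡C: 1 × 825 = 825
  C-H: 2 × 424 = 848
  H-H: 2 × 447 = 894
  Σ(broken) = 2567 kJ
Bonds formed (products):
  C-C: 1 × 341 = 341
  C-H: 6 × 424 = 2544
  Σ(formed) = 2885 kJ
ΔH = Σ(broken) − Σ(formed) = 2567 − 2885 = −318 kJ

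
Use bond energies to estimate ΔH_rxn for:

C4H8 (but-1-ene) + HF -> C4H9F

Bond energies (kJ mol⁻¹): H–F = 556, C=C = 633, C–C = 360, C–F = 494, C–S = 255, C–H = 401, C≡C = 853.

Bonds broken (reactants):
  C–C: 2 × 360 = 720
  C–H: 8 × 401 = 3208
  C=C: 1 × 633 = 633
  H–F: 1 × 556 = 556
  Σ(broken) = 5117 kJ
Bonds formed (products):
  C–C: 3 × 360 = 1080
  C–F: 1 × 494 = 494
  C–H: 9 × 401 = 3609
  Σ(formed) = 5183 kJ
ΔH = Σ(broken) − Σ(formed) = 5117 − 5183 = −66 kJ

ΔH ≈ −66 kJ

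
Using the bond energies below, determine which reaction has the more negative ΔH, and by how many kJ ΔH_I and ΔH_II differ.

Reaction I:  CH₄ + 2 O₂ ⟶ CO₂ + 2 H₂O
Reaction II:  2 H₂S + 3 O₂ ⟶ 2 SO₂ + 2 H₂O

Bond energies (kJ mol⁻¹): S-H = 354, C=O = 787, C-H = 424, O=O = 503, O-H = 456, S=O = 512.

Reaction I:
  Bonds broken (reactants):
    C-H: 4 × 424 = 1696
    O=O: 2 × 503 = 1006
    Σ(broken) = 2702 kJ
  Bonds formed (products):
    C=O: 2 × 787 = 1574
    O-H: 4 × 456 = 1824
    Σ(formed) = 3398 kJ
  ΔH_I = 2702 − 3398 = −696 kJ
Reaction II:
  Bonds broken (reactants):
    O=O: 3 × 503 = 1509
    S-H: 4 × 354 = 1416
    Σ(broken) = 2925 kJ
  Bonds formed (products):
    O-H: 4 × 456 = 1824
    S=O: 4 × 512 = 2048
    Σ(formed) = 3872 kJ
  ΔH_II = 2925 − 3872 = −947 kJ
ΔH_I − ΔH_II = +251 kJ, so reaction II has the more negative ΔH; |ΔH_I − ΔH_II| = 251 kJ.

Reaction II, by 251 kJ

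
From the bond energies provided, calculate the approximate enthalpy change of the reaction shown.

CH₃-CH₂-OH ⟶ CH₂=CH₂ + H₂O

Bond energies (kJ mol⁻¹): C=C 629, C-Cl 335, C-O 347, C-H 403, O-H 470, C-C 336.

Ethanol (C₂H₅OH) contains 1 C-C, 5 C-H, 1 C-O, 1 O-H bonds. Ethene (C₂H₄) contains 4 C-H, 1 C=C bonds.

Bonds broken (reactants):
  C-C: 1 × 336 = 336
  C-H: 5 × 403 = 2015
  C-O: 1 × 347 = 347
  O-H: 1 × 470 = 470
  Σ(broken) = 3168 kJ
Bonds formed (products):
  C-H: 4 × 403 = 1612
  C=C: 1 × 629 = 629
  O-H: 2 × 470 = 940
  Σ(formed) = 3181 kJ
ΔH = Σ(broken) − Σ(formed) = 3168 − 3181 = −13 kJ

ΔH ≈ −13 kJ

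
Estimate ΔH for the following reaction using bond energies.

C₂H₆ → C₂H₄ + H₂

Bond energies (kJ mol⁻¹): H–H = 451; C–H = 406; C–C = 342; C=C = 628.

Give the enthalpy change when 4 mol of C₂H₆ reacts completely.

ΔH = +300 kJ

Bonds broken (reactants):
  C–C: 1 × 342 = 342
  C–H: 6 × 406 = 2436
  Σ(broken) = 2778 kJ
Bonds formed (products):
  C–H: 4 × 406 = 1624
  C=C: 1 × 628 = 628
  H–H: 1 × 451 = 451
  Σ(formed) = 2703 kJ
ΔH = Σ(broken) − Σ(formed) = 2778 − 2703 = +75 kJ
For 4× the reaction as written: 4 × (+75) = +300 kJ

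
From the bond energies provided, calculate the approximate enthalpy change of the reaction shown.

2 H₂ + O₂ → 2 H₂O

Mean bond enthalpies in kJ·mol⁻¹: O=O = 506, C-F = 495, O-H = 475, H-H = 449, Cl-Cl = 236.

ΔH ≈ −496 kJ

Bonds broken (reactants):
  H-H: 2 × 449 = 898
  O=O: 1 × 506 = 506
  Σ(broken) = 1404 kJ
Bonds formed (products):
  O-H: 4 × 475 = 1900
  Σ(formed) = 1900 kJ
ΔH = Σ(broken) − Σ(formed) = 1404 − 1900 = −496 kJ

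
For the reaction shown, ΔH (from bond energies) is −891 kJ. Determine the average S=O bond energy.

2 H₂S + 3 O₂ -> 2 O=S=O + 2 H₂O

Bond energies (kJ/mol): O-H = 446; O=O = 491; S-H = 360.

Let D be the S=O bond energy.
Σ(broken) = 3×491 + 4×360 = 2913
Σ(formed) = 4×446 + 4×D = 1784 + 4D
ΔH = Σ(broken) − Σ(formed) = (2913) − (1784 + 4D) = +1129 − 4D
Setting this equal to −891 kJ gives 4D = 2020, so D = 505 kJ/mol.

D(S=O) ≈ 505 kJ/mol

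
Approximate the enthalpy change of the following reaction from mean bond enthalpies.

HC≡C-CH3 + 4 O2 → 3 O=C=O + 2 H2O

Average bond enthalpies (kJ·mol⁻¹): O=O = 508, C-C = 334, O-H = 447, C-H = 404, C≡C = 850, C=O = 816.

Bonds broken (reactants):
  C≡C: 1 × 850 = 850
  C-C: 1 × 334 = 334
  C-H: 4 × 404 = 1616
  O=O: 4 × 508 = 2032
  Σ(broken) = 4832 kJ
Bonds formed (products):
  C=O: 6 × 816 = 4896
  O-H: 4 × 447 = 1788
  Σ(formed) = 6684 kJ
ΔH = Σ(broken) − Σ(formed) = 4832 − 6684 = −1852 kJ

ΔH ≈ −1852 kJ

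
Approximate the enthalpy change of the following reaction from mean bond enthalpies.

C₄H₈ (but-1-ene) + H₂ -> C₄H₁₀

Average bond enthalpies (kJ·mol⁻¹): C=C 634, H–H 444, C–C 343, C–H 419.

Bonds broken (reactants):
  C–C: 2 × 343 = 686
  C–H: 8 × 419 = 3352
  C=C: 1 × 634 = 634
  H–H: 1 × 444 = 444
  Σ(broken) = 5116 kJ
Bonds formed (products):
  C–C: 3 × 343 = 1029
  C–H: 10 × 419 = 4190
  Σ(formed) = 5219 kJ
ΔH = Σ(broken) − Σ(formed) = 5116 − 5219 = −103 kJ

ΔH ≈ −103 kJ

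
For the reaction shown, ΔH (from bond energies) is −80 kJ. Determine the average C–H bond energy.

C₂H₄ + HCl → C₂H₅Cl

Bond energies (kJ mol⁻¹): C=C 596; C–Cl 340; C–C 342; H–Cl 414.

D(C–H) ≈ 408 kJ/mol

Let D be the C–H bond energy.
Σ(broken) = 4×D + 1×596 + 1×414 = 1010 + 4D
Σ(formed) = 1×342 + 1×340 + 5×D = 682 + 5D
ΔH = Σ(broken) − Σ(formed) = (1010 + 4D) − (682 + 5D) = +328 − D
Setting this equal to −80 kJ gives D = 408 kJ/mol.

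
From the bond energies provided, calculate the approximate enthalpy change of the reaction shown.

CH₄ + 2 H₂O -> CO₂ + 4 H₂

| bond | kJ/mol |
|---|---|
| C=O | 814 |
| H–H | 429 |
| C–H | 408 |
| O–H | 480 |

ΔH ≈ +208 kJ

Bonds broken (reactants):
  C–H: 4 × 408 = 1632
  O–H: 4 × 480 = 1920
  Σ(broken) = 3552 kJ
Bonds formed (products):
  C=O: 2 × 814 = 1628
  H–H: 4 × 429 = 1716
  Σ(formed) = 3344 kJ
ΔH = Σ(broken) − Σ(formed) = 3552 − 3344 = +208 kJ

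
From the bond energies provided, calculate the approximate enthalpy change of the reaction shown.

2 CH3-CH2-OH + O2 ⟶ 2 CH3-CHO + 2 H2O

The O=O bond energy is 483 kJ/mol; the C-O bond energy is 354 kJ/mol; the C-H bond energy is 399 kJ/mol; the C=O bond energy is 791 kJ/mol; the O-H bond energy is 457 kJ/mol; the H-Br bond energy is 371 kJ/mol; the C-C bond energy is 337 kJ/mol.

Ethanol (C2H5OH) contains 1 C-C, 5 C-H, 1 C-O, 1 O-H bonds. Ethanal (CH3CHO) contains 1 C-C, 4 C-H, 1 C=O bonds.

Bonds broken (reactants):
  C-C: 2 × 337 = 674
  C-H: 10 × 399 = 3990
  C-O: 2 × 354 = 708
  O-H: 2 × 457 = 914
  O=O: 1 × 483 = 483
  Σ(broken) = 6769 kJ
Bonds formed (products):
  C-C: 2 × 337 = 674
  C-H: 8 × 399 = 3192
  C=O: 2 × 791 = 1582
  O-H: 4 × 457 = 1828
  Σ(formed) = 7276 kJ
ΔH = Σ(broken) − Σ(formed) = 6769 − 7276 = −507 kJ

ΔH ≈ −507 kJ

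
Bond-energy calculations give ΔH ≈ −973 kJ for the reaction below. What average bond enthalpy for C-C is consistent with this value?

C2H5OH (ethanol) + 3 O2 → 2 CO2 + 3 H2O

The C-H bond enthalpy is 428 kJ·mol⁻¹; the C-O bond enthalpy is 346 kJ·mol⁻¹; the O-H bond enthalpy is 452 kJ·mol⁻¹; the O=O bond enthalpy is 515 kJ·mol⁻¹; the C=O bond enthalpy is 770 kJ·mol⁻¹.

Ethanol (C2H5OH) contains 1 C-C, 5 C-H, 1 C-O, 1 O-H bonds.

D(C-C) ≈ 336 kJ/mol

Let D be the C-C bond energy.
Σ(broken) = 1×D + 5×428 + 1×346 + 1×452 + 3×515 = 4483 + D
Σ(formed) = 4×770 + 6×452 = 5792
ΔH = Σ(broken) − Σ(formed) = (4483 + D) − (5792) = −1309 + D
Setting this equal to −973 kJ gives D = 336 kJ/mol.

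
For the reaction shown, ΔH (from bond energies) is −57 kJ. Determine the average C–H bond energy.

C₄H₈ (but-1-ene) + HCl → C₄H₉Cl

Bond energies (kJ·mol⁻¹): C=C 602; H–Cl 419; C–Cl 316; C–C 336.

D(C–H) ≈ 426 kJ/mol

Let D be the C–H bond energy.
Σ(broken) = 2×336 + 8×D + 1×602 + 1×419 = 1693 + 8D
Σ(formed) = 3×336 + 1×316 + 9×D = 1324 + 9D
ΔH = Σ(broken) − Σ(formed) = (1693 + 8D) − (1324 + 9D) = +369 − D
Setting this equal to −57 kJ gives D = 426 kJ/mol.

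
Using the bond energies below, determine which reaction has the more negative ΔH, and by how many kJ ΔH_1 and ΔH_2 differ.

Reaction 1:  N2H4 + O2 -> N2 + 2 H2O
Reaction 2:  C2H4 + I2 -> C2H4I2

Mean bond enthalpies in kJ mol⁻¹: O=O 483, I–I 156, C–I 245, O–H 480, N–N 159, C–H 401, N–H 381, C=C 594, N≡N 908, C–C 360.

Reaction 1, by 562 kJ

Reaction 1:
  Bonds broken (reactants):
    N–H: 4 × 381 = 1524
    N–N: 1 × 159 = 159
    O=O: 1 × 483 = 483
    Σ(broken) = 2166 kJ
  Bonds formed (products):
    N≡N: 1 × 908 = 908
    O–H: 4 × 480 = 1920
    Σ(formed) = 2828 kJ
  ΔH_1 = 2166 − 2828 = −662 kJ
Reaction 2:
  Bonds broken (reactants):
    C–H: 4 × 401 = 1604
    C=C: 1 × 594 = 594
    I–I: 1 × 156 = 156
    Σ(broken) = 2354 kJ
  Bonds formed (products):
    C–C: 1 × 360 = 360
    C–H: 4 × 401 = 1604
    C–I: 2 × 245 = 490
    Σ(formed) = 2454 kJ
  ΔH_2 = 2354 − 2454 = −100 kJ
ΔH_1 − ΔH_2 = −562 kJ, so reaction 1 has the more negative ΔH; |ΔH_1 − ΔH_2| = 562 kJ.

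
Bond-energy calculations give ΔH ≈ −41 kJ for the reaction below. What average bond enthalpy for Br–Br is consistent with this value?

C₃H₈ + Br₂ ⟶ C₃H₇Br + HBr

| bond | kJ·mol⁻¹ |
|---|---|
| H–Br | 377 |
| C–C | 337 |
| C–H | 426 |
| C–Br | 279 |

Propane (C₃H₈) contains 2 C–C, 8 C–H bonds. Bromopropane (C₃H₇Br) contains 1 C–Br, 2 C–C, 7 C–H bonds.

D(Br–Br) ≈ 189 kJ/mol

Let D be the Br–Br bond energy.
Σ(broken) = 1×D + 2×337 + 8×426 = 4082 + D
Σ(formed) = 1×279 + 2×337 + 7×426 + 1×377 = 4312
ΔH = Σ(broken) − Σ(formed) = (4082 + D) − (4312) = −230 + D
Setting this equal to −41 kJ gives D = 189 kJ/mol.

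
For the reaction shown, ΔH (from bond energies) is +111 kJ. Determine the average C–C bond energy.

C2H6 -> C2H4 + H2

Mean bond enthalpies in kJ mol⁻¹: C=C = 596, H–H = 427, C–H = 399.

Let D be the C–C bond energy.
Σ(broken) = 1×D + 6×399 = 2394 + D
Σ(formed) = 4×399 + 1×596 + 1×427 = 2619
ΔH = Σ(broken) − Σ(formed) = (2394 + D) − (2619) = −225 + D
Setting this equal to +111 kJ gives D = 336 kJ/mol.

D(C–C) ≈ 336 kJ/mol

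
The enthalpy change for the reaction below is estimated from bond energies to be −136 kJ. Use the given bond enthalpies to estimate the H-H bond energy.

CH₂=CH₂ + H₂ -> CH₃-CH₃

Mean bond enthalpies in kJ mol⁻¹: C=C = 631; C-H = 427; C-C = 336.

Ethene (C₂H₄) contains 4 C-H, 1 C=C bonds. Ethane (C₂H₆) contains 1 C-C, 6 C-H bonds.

D(H-H) ≈ 423 kJ/mol

Let D be the H-H bond energy.
Σ(broken) = 4×427 + 1×631 + 1×D = 2339 + D
Σ(formed) = 1×336 + 6×427 = 2898
ΔH = Σ(broken) − Σ(formed) = (2339 + D) − (2898) = −559 + D
Setting this equal to −136 kJ gives D = 423 kJ/mol.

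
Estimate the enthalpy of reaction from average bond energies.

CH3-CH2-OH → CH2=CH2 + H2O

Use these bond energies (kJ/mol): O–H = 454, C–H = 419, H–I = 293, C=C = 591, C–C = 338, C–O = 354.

Bonds broken (reactants):
  C–C: 1 × 338 = 338
  C–H: 5 × 419 = 2095
  C–O: 1 × 354 = 354
  O–H: 1 × 454 = 454
  Σ(broken) = 3241 kJ
Bonds formed (products):
  C–H: 4 × 419 = 1676
  C=C: 1 × 591 = 591
  O–H: 2 × 454 = 908
  Σ(formed) = 3175 kJ
ΔH = Σ(broken) − Σ(formed) = 3241 − 3175 = +66 kJ

ΔH ≈ +66 kJ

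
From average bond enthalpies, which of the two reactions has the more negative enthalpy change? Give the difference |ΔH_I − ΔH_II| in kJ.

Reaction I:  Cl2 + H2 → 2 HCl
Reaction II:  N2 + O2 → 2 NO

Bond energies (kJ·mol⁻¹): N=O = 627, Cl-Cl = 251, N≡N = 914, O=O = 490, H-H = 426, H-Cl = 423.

Reaction I, by 319 kJ

Reaction I:
  Bonds broken (reactants):
    Cl-Cl: 1 × 251 = 251
    H-H: 1 × 426 = 426
    Σ(broken) = 677 kJ
  Bonds formed (products):
    H-Cl: 2 × 423 = 846
    Σ(formed) = 846 kJ
  ΔH_I = 677 − 846 = −169 kJ
Reaction II:
  Bonds broken (reactants):
    N≡N: 1 × 914 = 914
    O=O: 1 × 490 = 490
    Σ(broken) = 1404 kJ
  Bonds formed (products):
    N=O: 2 × 627 = 1254
    Σ(formed) = 1254 kJ
  ΔH_II = 1404 − 1254 = +150 kJ
ΔH_I − ΔH_II = −319 kJ, so reaction I has the more negative ΔH; |ΔH_I − ΔH_II| = 319 kJ.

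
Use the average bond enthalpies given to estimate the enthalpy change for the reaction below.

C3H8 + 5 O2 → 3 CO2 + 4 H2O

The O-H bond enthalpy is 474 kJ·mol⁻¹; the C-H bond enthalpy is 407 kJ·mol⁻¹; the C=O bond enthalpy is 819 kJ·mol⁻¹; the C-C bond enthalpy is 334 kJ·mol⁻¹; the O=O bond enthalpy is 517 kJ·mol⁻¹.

Bonds broken (reactants):
  C-C: 2 × 334 = 668
  C-H: 8 × 407 = 3256
  O=O: 5 × 517 = 2585
  Σ(broken) = 6509 kJ
Bonds formed (products):
  C=O: 6 × 819 = 4914
  O-H: 8 × 474 = 3792
  Σ(formed) = 8706 kJ
ΔH = Σ(broken) − Σ(formed) = 6509 − 8706 = −2197 kJ

ΔH ≈ −2197 kJ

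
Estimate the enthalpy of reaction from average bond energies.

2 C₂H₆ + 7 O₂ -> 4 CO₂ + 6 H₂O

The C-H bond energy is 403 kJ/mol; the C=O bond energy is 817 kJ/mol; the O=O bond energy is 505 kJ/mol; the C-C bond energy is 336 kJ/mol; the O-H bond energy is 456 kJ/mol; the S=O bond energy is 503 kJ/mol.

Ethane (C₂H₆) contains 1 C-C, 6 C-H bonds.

ΔH ≈ −2965 kJ

Bonds broken (reactants):
  C-C: 2 × 336 = 672
  C-H: 12 × 403 = 4836
  O=O: 7 × 505 = 3535
  Σ(broken) = 9043 kJ
Bonds formed (products):
  C=O: 8 × 817 = 6536
  O-H: 12 × 456 = 5472
  Σ(formed) = 12008 kJ
ΔH = Σ(broken) − Σ(formed) = 9043 − 12008 = −2965 kJ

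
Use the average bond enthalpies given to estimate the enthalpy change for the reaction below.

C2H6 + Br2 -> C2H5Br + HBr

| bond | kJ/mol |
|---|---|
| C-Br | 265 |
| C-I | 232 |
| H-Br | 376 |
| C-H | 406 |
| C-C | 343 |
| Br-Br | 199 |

Bonds broken (reactants):
  Br-Br: 1 × 199 = 199
  C-C: 1 × 343 = 343
  C-H: 6 × 406 = 2436
  Σ(broken) = 2978 kJ
Bonds formed (products):
  C-Br: 1 × 265 = 265
  C-C: 1 × 343 = 343
  C-H: 5 × 406 = 2030
  H-Br: 1 × 376 = 376
  Σ(formed) = 3014 kJ
ΔH = Σ(broken) − Σ(formed) = 2978 − 3014 = −36 kJ

ΔH ≈ −36 kJ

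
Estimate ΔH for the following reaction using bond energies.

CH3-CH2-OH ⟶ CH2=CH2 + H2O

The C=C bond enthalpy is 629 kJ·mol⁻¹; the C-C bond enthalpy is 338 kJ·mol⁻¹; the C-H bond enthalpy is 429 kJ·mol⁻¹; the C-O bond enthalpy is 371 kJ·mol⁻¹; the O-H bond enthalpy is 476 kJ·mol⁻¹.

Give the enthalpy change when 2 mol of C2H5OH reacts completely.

ΔH = +66 kJ

Bonds broken (reactants):
  C-C: 1 × 338 = 338
  C-H: 5 × 429 = 2145
  C-O: 1 × 371 = 371
  O-H: 1 × 476 = 476
  Σ(broken) = 3330 kJ
Bonds formed (products):
  C-H: 4 × 429 = 1716
  C=C: 1 × 629 = 629
  O-H: 2 × 476 = 952
  Σ(formed) = 3297 kJ
ΔH = Σ(broken) − Σ(formed) = 3330 − 3297 = +33 kJ
For 2× the reaction as written: 2 × (+33) = +66 kJ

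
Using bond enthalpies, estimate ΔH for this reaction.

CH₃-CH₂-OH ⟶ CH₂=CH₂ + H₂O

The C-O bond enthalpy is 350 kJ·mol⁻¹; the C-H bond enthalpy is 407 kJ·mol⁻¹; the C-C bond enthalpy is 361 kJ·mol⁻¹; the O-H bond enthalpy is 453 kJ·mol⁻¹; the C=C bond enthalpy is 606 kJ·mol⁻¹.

Bonds broken (reactants):
  C-C: 1 × 361 = 361
  C-H: 5 × 407 = 2035
  C-O: 1 × 350 = 350
  O-H: 1 × 453 = 453
  Σ(broken) = 3199 kJ
Bonds formed (products):
  C-H: 4 × 407 = 1628
  C=C: 1 × 606 = 606
  O-H: 2 × 453 = 906
  Σ(formed) = 3140 kJ
ΔH = Σ(broken) − Σ(formed) = 3199 − 3140 = +59 kJ

ΔH ≈ +59 kJ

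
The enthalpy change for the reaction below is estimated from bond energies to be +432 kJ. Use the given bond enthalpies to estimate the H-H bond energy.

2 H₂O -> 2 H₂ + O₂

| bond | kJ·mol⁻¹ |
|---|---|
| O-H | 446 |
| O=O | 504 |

Let D be the H-H bond energy.
Σ(broken) = 4×446 = 1784
Σ(formed) = 2×D + 1×504 = 504 + 2D
ΔH = Σ(broken) − Σ(formed) = (1784) − (504 + 2D) = +1280 − 2D
Setting this equal to +432 kJ gives 2D = 848, so D = 424 kJ/mol.

D(H-H) ≈ 424 kJ/mol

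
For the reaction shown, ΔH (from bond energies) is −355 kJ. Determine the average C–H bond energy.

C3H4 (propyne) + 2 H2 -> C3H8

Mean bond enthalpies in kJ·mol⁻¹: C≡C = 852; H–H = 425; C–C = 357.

Let D be the C–H bond energy.
Σ(broken) = 1×852 + 1×357 + 4×D + 2×425 = 2059 + 4D
Σ(formed) = 2×357 + 8×D = 714 + 8D
ΔH = Σ(broken) − Σ(formed) = (2059 + 4D) − (714 + 8D) = +1345 − 4D
Setting this equal to −355 kJ gives 4D = 1700, so D = 425 kJ/mol.

D(C–H) ≈ 425 kJ/mol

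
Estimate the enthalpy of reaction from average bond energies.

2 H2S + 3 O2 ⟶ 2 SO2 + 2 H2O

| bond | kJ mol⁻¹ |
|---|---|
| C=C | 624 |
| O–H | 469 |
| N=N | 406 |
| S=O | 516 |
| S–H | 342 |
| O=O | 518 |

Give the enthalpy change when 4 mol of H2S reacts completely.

ΔH = −2036 kJ

Bonds broken (reactants):
  O=O: 3 × 518 = 1554
  S–H: 4 × 342 = 1368
  Σ(broken) = 2922 kJ
Bonds formed (products):
  O–H: 4 × 469 = 1876
  S=O: 4 × 516 = 2064
  Σ(formed) = 3940 kJ
ΔH = Σ(broken) − Σ(formed) = 2922 − 3940 = −1018 kJ
For 2× the reaction as written: 2 × (−1018) = −2036 kJ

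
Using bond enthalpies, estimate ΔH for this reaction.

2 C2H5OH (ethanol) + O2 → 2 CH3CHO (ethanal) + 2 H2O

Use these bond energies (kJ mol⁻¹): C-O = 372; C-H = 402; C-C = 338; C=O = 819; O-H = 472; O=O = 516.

Bonds broken (reactants):
  C-C: 2 × 338 = 676
  C-H: 10 × 402 = 4020
  C-O: 2 × 372 = 744
  O-H: 2 × 472 = 944
  O=O: 1 × 516 = 516
  Σ(broken) = 6900 kJ
Bonds formed (products):
  C-C: 2 × 338 = 676
  C-H: 8 × 402 = 3216
  C=O: 2 × 819 = 1638
  O-H: 4 × 472 = 1888
  Σ(formed) = 7418 kJ
ΔH = Σ(broken) − Σ(formed) = 6900 − 7418 = −518 kJ

ΔH ≈ −518 kJ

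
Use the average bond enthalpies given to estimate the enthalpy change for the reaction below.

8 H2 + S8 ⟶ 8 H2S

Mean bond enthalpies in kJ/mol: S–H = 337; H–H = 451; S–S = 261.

ΔH ≈ +304 kJ

Bonds broken (reactants):
  H–H: 8 × 451 = 3608
  S–S: 8 × 261 = 2088
  Σ(broken) = 5696 kJ
Bonds formed (products):
  S–H: 16 × 337 = 5392
  Σ(formed) = 5392 kJ
ΔH = Σ(broken) − Σ(formed) = 5696 − 5392 = +304 kJ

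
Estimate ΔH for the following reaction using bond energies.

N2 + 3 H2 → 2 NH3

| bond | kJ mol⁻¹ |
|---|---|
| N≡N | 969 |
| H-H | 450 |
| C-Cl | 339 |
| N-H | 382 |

Bonds broken (reactants):
  H-H: 3 × 450 = 1350
  N≡N: 1 × 969 = 969
  Σ(broken) = 2319 kJ
Bonds formed (products):
  N-H: 6 × 382 = 2292
  Σ(formed) = 2292 kJ
ΔH = Σ(broken) − Σ(formed) = 2319 − 2292 = +27 kJ

ΔH ≈ +27 kJ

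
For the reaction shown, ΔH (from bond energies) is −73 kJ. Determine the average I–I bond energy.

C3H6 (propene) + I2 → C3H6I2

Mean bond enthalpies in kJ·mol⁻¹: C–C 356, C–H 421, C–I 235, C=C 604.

D(I–I) ≈ 149 kJ/mol

Let D be the I–I bond energy.
Σ(broken) = 1×356 + 6×421 + 1×604 + 1×D = 3486 + D
Σ(formed) = 2×356 + 6×421 + 2×235 = 3708
ΔH = Σ(broken) − Σ(formed) = (3486 + D) − (3708) = −222 + D
Setting this equal to −73 kJ gives D = 149 kJ/mol.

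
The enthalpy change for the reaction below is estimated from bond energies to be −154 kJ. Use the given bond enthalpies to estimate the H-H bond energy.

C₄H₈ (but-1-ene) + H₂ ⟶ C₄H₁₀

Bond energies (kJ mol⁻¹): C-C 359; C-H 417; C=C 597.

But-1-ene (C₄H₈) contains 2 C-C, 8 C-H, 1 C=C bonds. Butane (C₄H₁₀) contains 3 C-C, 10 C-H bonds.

Let D be the H-H bond energy.
Σ(broken) = 2×359 + 8×417 + 1×597 + 1×D = 4651 + D
Σ(formed) = 3×359 + 10×417 = 5247
ΔH = Σ(broken) − Σ(formed) = (4651 + D) − (5247) = −596 + D
Setting this equal to −154 kJ gives D = 442 kJ/mol.

D(H-H) ≈ 442 kJ/mol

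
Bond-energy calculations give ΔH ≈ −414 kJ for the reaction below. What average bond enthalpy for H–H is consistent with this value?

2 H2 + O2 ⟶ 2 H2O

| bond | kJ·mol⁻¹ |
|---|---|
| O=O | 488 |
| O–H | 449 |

Let D be the H–H bond energy.
Σ(broken) = 2×D + 1×488 = 488 + 2D
Σ(formed) = 4×449 = 1796
ΔH = Σ(broken) − Σ(formed) = (488 + 2D) − (1796) = −1308 + 2D
Setting this equal to −414 kJ gives 2D = 894, so D = 447 kJ/mol.

D(H–H) ≈ 447 kJ/mol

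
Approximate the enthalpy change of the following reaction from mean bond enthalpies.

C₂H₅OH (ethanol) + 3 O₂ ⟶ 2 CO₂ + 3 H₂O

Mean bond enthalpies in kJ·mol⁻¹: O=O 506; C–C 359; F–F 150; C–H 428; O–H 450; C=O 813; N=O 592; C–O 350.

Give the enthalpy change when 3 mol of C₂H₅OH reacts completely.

Bonds broken (reactants):
  C–C: 1 × 359 = 359
  C–H: 5 × 428 = 2140
  C–O: 1 × 350 = 350
  O–H: 1 × 450 = 450
  O=O: 3 × 506 = 1518
  Σ(broken) = 4817 kJ
Bonds formed (products):
  C=O: 4 × 813 = 3252
  O–H: 6 × 450 = 2700
  Σ(formed) = 5952 kJ
ΔH = Σ(broken) − Σ(formed) = 4817 − 5952 = −1135 kJ
For 3× the reaction as written: 3 × (−1135) = −3405 kJ

ΔH = −3405 kJ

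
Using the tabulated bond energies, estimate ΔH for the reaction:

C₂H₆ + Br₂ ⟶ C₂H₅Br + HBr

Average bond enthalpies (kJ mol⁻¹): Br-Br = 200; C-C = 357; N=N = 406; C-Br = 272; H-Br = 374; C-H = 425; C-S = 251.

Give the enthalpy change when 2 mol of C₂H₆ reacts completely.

ΔH = −42 kJ

Bonds broken (reactants):
  Br-Br: 1 × 200 = 200
  C-C: 1 × 357 = 357
  C-H: 6 × 425 = 2550
  Σ(broken) = 3107 kJ
Bonds formed (products):
  C-Br: 1 × 272 = 272
  C-C: 1 × 357 = 357
  C-H: 5 × 425 = 2125
  H-Br: 1 × 374 = 374
  Σ(formed) = 3128 kJ
ΔH = Σ(broken) − Σ(formed) = 3107 − 3128 = −21 kJ
For 2× the reaction as written: 2 × (−21) = −42 kJ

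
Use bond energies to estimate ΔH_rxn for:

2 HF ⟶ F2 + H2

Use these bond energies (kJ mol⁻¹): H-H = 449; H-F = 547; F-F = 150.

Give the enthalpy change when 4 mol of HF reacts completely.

ΔH = +990 kJ

Bonds broken (reactants):
  H-F: 2 × 547 = 1094
  Σ(broken) = 1094 kJ
Bonds formed (products):
  F-F: 1 × 150 = 150
  H-H: 1 × 449 = 449
  Σ(formed) = 599 kJ
ΔH = Σ(broken) − Σ(formed) = 1094 − 599 = +495 kJ
For 2× the reaction as written: 2 × (+495) = +990 kJ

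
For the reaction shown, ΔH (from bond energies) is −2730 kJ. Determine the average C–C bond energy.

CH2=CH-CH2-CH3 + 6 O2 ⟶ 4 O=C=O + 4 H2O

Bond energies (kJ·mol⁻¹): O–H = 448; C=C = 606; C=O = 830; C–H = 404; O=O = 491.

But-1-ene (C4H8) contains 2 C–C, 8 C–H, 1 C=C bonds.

Let D be the C–C bond energy.
Σ(broken) = 2×D + 8×404 + 1×606 + 6×491 = 6784 + 2D
Σ(formed) = 8×830 + 8×448 = 10224
ΔH = Σ(broken) − Σ(formed) = (6784 + 2D) − (10224) = −3440 + 2D
Setting this equal to −2730 kJ gives 2D = 710, so D = 355 kJ/mol.

D(C–C) ≈ 355 kJ/mol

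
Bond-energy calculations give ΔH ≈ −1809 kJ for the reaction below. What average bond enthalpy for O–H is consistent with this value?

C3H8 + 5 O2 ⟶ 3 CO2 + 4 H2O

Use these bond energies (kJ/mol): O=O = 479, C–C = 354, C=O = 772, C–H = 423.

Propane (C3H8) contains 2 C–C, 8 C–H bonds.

Let D be the O–H bond energy.
Σ(broken) = 2×354 + 8×423 + 5×479 = 6487
Σ(formed) = 6×772 + 8×D = 4632 + 8D
ΔH = Σ(broken) − Σ(formed) = (6487) − (4632 + 8D) = +1855 − 8D
Setting this equal to −1809 kJ gives 8D = 3664, so D = 458 kJ/mol.

D(O–H) ≈ 458 kJ/mol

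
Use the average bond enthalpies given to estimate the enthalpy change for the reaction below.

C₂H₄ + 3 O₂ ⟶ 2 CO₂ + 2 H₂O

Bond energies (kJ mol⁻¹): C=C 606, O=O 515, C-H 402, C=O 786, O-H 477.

Bonds broken (reactants):
  C-H: 4 × 402 = 1608
  C=C: 1 × 606 = 606
  O=O: 3 × 515 = 1545
  Σ(broken) = 3759 kJ
Bonds formed (products):
  C=O: 4 × 786 = 3144
  O-H: 4 × 477 = 1908
  Σ(formed) = 5052 kJ
ΔH = Σ(broken) − Σ(formed) = 3759 − 5052 = −1293 kJ

ΔH ≈ −1293 kJ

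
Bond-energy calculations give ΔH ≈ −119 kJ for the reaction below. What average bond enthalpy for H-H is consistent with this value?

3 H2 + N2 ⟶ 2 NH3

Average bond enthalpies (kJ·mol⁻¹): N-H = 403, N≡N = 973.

D(H-H) ≈ 442 kJ/mol

Let D be the H-H bond energy.
Σ(broken) = 3×D + 1×973 = 973 + 3D
Σ(formed) = 6×403 = 2418
ΔH = Σ(broken) − Σ(formed) = (973 + 3D) − (2418) = −1445 + 3D
Setting this equal to −119 kJ gives 3D = 1326, so D = 442 kJ/mol.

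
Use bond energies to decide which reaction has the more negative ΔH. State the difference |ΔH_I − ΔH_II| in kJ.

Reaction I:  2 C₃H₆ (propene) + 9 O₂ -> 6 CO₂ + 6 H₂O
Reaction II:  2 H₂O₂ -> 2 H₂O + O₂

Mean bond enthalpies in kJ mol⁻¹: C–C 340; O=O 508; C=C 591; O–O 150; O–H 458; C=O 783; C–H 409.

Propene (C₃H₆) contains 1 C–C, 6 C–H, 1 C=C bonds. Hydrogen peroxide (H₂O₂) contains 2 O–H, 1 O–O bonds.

Reaction I:
  Bonds broken (reactants):
    C–C: 2 × 340 = 680
    C–H: 12 × 409 = 4908
    C=C: 2 × 591 = 1182
    O=O: 9 × 508 = 4572
    Σ(broken) = 11342 kJ
  Bonds formed (products):
    C=O: 12 × 783 = 9396
    O–H: 12 × 458 = 5496
    Σ(formed) = 14892 kJ
  ΔH_I = 11342 − 14892 = −3550 kJ
Reaction II:
  Bonds broken (reactants):
    O–H: 4 × 458 = 1832
    O–O: 2 × 150 = 300
    Σ(broken) = 2132 kJ
  Bonds formed (products):
    O–H: 4 × 458 = 1832
    O=O: 1 × 508 = 508
    Σ(formed) = 2340 kJ
  ΔH_II = 2132 − 2340 = −208 kJ
ΔH_I − ΔH_II = −3342 kJ, so reaction I has the more negative ΔH; |ΔH_I − ΔH_II| = 3342 kJ.

Reaction I, by 3342 kJ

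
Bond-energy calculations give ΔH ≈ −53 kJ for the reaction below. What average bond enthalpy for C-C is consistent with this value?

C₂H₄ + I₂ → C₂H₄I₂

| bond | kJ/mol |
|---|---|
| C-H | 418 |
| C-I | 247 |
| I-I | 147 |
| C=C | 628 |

D(C-C) ≈ 334 kJ/mol

Let D be the C-C bond energy.
Σ(broken) = 4×418 + 1×628 + 1×147 = 2447
Σ(formed) = 1×D + 4×418 + 2×247 = 2166 + D
ΔH = Σ(broken) − Σ(formed) = (2447) − (2166 + D) = +281 − D
Setting this equal to −53 kJ gives D = 334 kJ/mol.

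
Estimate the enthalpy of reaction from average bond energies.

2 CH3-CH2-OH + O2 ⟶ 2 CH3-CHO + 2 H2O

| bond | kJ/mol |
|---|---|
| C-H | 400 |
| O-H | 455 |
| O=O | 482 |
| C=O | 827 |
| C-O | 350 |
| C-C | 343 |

ΔH ≈ −582 kJ

Bonds broken (reactants):
  C-C: 2 × 343 = 686
  C-H: 10 × 400 = 4000
  C-O: 2 × 350 = 700
  O-H: 2 × 455 = 910
  O=O: 1 × 482 = 482
  Σ(broken) = 6778 kJ
Bonds formed (products):
  C-C: 2 × 343 = 686
  C-H: 8 × 400 = 3200
  C=O: 2 × 827 = 1654
  O-H: 4 × 455 = 1820
  Σ(formed) = 7360 kJ
ΔH = Σ(broken) − Σ(formed) = 6778 − 7360 = −582 kJ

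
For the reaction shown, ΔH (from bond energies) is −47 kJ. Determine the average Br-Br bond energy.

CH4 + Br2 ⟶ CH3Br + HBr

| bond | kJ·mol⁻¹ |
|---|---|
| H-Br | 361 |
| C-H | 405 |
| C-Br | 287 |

Let D be the Br-Br bond energy.
Σ(broken) = 1×D + 4×405 = 1620 + D
Σ(formed) = 1×287 + 3×405 + 1×361 = 1863
ΔH = Σ(broken) − Σ(formed) = (1620 + D) − (1863) = −243 + D
Setting this equal to −47 kJ gives D = 196 kJ/mol.

D(Br-Br) ≈ 196 kJ/mol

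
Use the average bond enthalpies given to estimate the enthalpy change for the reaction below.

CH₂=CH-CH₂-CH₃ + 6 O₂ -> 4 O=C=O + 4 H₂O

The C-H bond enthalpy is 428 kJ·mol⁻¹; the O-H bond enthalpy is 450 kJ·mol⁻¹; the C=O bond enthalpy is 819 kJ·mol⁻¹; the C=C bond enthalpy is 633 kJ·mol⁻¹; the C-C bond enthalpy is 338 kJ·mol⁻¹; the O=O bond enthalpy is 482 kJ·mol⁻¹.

Bonds broken (reactants):
  C-C: 2 × 338 = 676
  C-H: 8 × 428 = 3424
  C=C: 1 × 633 = 633
  O=O: 6 × 482 = 2892
  Σ(broken) = 7625 kJ
Bonds formed (products):
  C=O: 8 × 819 = 6552
  O-H: 8 × 450 = 3600
  Σ(formed) = 10152 kJ
ΔH = Σ(broken) − Σ(formed) = 7625 − 10152 = −2527 kJ

ΔH ≈ −2527 kJ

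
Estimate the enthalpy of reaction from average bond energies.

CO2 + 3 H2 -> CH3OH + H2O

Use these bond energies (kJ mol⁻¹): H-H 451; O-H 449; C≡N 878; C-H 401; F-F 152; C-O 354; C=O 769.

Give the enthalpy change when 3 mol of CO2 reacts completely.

Bonds broken (reactants):
  C=O: 2 × 769 = 1538
  H-H: 3 × 451 = 1353
  Σ(broken) = 2891 kJ
Bonds formed (products):
  C-H: 3 × 401 = 1203
  C-O: 1 × 354 = 354
  O-H: 3 × 449 = 1347
  Σ(formed) = 2904 kJ
ΔH = Σ(broken) − Σ(formed) = 2891 − 2904 = −13 kJ
For 3× the reaction as written: 3 × (−13) = −39 kJ

ΔH = −39 kJ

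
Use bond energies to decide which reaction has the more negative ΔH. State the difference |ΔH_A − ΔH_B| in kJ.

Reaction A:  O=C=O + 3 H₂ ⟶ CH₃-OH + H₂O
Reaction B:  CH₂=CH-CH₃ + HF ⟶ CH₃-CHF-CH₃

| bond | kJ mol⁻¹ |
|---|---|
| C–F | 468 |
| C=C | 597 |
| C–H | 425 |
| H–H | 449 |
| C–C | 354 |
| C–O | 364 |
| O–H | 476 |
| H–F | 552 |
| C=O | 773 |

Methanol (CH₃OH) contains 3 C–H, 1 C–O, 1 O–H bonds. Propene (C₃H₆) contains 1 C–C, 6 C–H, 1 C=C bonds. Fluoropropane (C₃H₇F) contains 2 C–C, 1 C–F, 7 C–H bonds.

Reaction A, by 76 kJ

Reaction A:
  Bonds broken (reactants):
    C=O: 2 × 773 = 1546
    H–H: 3 × 449 = 1347
    Σ(broken) = 2893 kJ
  Bonds formed (products):
    C–H: 3 × 425 = 1275
    C–O: 1 × 364 = 364
    O–H: 3 × 476 = 1428
    Σ(formed) = 3067 kJ
  ΔH_A = 2893 − 3067 = −174 kJ
Reaction B:
  Bonds broken (reactants):
    C–C: 1 × 354 = 354
    C–H: 6 × 425 = 2550
    C=C: 1 × 597 = 597
    H–F: 1 × 552 = 552
    Σ(broken) = 4053 kJ
  Bonds formed (products):
    C–C: 2 × 354 = 708
    C–F: 1 × 468 = 468
    C–H: 7 × 425 = 2975
    Σ(formed) = 4151 kJ
  ΔH_B = 4053 − 4151 = −98 kJ
ΔH_A − ΔH_B = −76 kJ, so reaction A has the more negative ΔH; |ΔH_A − ΔH_B| = 76 kJ.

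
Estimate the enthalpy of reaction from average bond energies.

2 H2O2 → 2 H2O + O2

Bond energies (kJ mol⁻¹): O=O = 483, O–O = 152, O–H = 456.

ΔH ≈ −179 kJ

Bonds broken (reactants):
  O–H: 4 × 456 = 1824
  O–O: 2 × 152 = 304
  Σ(broken) = 2128 kJ
Bonds formed (products):
  O–H: 4 × 456 = 1824
  O=O: 1 × 483 = 483
  Σ(formed) = 2307 kJ
ΔH = Σ(broken) − Σ(formed) = 2128 − 2307 = −179 kJ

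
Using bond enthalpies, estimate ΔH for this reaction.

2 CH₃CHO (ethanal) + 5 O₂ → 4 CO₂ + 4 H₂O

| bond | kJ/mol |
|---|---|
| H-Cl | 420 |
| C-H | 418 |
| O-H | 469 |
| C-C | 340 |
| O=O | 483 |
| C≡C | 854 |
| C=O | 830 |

Bonds broken (reactants):
  C-C: 2 × 340 = 680
  C-H: 8 × 418 = 3344
  C=O: 2 × 830 = 1660
  O=O: 5 × 483 = 2415
  Σ(broken) = 8099 kJ
Bonds formed (products):
  C=O: 8 × 830 = 6640
  O-H: 8 × 469 = 3752
  Σ(formed) = 10392 kJ
ΔH = Σ(broken) − Σ(formed) = 8099 − 10392 = −2293 kJ

ΔH ≈ −2293 kJ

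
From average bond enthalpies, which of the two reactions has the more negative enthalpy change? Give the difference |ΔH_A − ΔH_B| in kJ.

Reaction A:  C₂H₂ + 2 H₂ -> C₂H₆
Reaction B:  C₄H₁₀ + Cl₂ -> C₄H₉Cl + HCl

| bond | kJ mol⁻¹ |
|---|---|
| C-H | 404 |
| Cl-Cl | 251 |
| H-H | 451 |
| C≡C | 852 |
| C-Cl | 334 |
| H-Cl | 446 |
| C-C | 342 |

Reaction A, by 79 kJ

Reaction A:
  Bonds broken (reactants):
    C≡C: 1 × 852 = 852
    C-H: 2 × 404 = 808
    H-H: 2 × 451 = 902
    Σ(broken) = 2562 kJ
  Bonds formed (products):
    C-C: 1 × 342 = 342
    C-H: 6 × 404 = 2424
    Σ(formed) = 2766 kJ
  ΔH_A = 2562 − 2766 = −204 kJ
Reaction B:
  Bonds broken (reactants):
    C-C: 3 × 342 = 1026
    C-H: 10 × 404 = 4040
    Cl-Cl: 1 × 251 = 251
    Σ(broken) = 5317 kJ
  Bonds formed (products):
    C-C: 3 × 342 = 1026
    C-Cl: 1 × 334 = 334
    C-H: 9 × 404 = 3636
    H-Cl: 1 × 446 = 446
    Σ(formed) = 5442 kJ
  ΔH_B = 5317 − 5442 = −125 kJ
ΔH_A − ΔH_B = −79 kJ, so reaction A has the more negative ΔH; |ΔH_A − ΔH_B| = 79 kJ.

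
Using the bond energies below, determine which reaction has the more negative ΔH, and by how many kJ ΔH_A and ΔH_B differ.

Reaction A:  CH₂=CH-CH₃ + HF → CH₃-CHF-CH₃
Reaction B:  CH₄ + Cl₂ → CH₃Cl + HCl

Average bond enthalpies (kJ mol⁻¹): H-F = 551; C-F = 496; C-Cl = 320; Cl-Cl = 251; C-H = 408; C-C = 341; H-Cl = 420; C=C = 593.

Reaction A, by 20 kJ

Reaction A:
  Bonds broken (reactants):
    C-C: 1 × 341 = 341
    C-H: 6 × 408 = 2448
    C=C: 1 × 593 = 593
    H-F: 1 × 551 = 551
    Σ(broken) = 3933 kJ
  Bonds formed (products):
    C-C: 2 × 341 = 682
    C-F: 1 × 496 = 496
    C-H: 7 × 408 = 2856
    Σ(formed) = 4034 kJ
  ΔH_A = 3933 − 4034 = −101 kJ
Reaction B:
  Bonds broken (reactants):
    C-H: 4 × 408 = 1632
    Cl-Cl: 1 × 251 = 251
    Σ(broken) = 1883 kJ
  Bonds formed (products):
    C-Cl: 1 × 320 = 320
    C-H: 3 × 408 = 1224
    H-Cl: 1 × 420 = 420
    Σ(formed) = 1964 kJ
  ΔH_B = 1883 − 1964 = −81 kJ
ΔH_A − ΔH_B = −20 kJ, so reaction A has the more negative ΔH; |ΔH_A − ΔH_B| = 20 kJ.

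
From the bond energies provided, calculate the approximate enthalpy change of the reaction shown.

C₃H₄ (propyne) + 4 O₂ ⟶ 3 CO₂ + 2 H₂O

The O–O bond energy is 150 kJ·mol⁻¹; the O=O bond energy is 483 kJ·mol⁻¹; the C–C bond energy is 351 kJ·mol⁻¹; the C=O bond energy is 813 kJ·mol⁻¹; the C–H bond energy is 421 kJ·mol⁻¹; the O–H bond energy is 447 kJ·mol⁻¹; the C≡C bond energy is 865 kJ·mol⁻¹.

ΔH ≈ −1834 kJ

Bonds broken (reactants):
  C≡C: 1 × 865 = 865
  C–C: 1 × 351 = 351
  C–H: 4 × 421 = 1684
  O=O: 4 × 483 = 1932
  Σ(broken) = 4832 kJ
Bonds formed (products):
  C=O: 6 × 813 = 4878
  O–H: 4 × 447 = 1788
  Σ(formed) = 6666 kJ
ΔH = Σ(broken) − Σ(formed) = 4832 − 6666 = −1834 kJ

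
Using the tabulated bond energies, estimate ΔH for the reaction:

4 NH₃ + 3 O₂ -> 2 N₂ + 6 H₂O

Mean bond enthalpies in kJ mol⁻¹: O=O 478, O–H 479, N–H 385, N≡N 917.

ΔH ≈ −1528 kJ

Bonds broken (reactants):
  N–H: 12 × 385 = 4620
  O=O: 3 × 478 = 1434
  Σ(broken) = 6054 kJ
Bonds formed (products):
  N≡N: 2 × 917 = 1834
  O–H: 12 × 479 = 5748
  Σ(formed) = 7582 kJ
ΔH = Σ(broken) − Σ(formed) = 6054 − 7582 = −1528 kJ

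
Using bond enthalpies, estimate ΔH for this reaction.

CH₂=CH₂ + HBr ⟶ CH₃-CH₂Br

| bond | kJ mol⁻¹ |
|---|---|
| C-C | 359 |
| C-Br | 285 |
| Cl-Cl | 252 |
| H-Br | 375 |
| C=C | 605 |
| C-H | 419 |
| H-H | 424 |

ΔH ≈ −83 kJ

Bonds broken (reactants):
  C-H: 4 × 419 = 1676
  C=C: 1 × 605 = 605
  H-Br: 1 × 375 = 375
  Σ(broken) = 2656 kJ
Bonds formed (products):
  C-Br: 1 × 285 = 285
  C-C: 1 × 359 = 359
  C-H: 5 × 419 = 2095
  Σ(formed) = 2739 kJ
ΔH = Σ(broken) − Σ(formed) = 2656 − 2739 = −83 kJ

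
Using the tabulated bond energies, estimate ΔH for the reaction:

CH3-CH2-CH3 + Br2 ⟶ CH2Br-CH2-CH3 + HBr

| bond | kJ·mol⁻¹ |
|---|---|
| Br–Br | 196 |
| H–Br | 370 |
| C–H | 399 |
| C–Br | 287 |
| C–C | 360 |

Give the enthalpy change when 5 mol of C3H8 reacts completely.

Bonds broken (reactants):
  Br–Br: 1 × 196 = 196
  C–C: 2 × 360 = 720
  C–H: 8 × 399 = 3192
  Σ(broken) = 4108 kJ
Bonds formed (products):
  C–Br: 1 × 287 = 287
  C–C: 2 × 360 = 720
  C–H: 7 × 399 = 2793
  H–Br: 1 × 370 = 370
  Σ(formed) = 4170 kJ
ΔH = Σ(broken) − Σ(formed) = 4108 − 4170 = −62 kJ
For 5× the reaction as written: 5 × (−62) = −310 kJ

ΔH = −310 kJ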